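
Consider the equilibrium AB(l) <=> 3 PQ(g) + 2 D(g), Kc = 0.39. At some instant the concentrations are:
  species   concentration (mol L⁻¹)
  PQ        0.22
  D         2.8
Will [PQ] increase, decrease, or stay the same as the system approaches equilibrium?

(AB is a pure liquid — omitted from Qc.)
Qc = [PQ]³·[D]² = (0.22)³·(2.8)² = 0.083
Qc = 0.083 < Kc = 0.39: net forward reaction.
PQ is a product, so it increases.

increase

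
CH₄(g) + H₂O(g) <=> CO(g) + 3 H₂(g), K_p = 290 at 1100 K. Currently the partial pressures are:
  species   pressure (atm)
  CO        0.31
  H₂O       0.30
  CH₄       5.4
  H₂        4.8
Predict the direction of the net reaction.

in the forward direction

Q_p = P(CO)·P(H₂)³ / (P(CH₄)·P(H₂O)) = (0.31)·(4.8)³ / ((5.4)·(0.30)) = 21
Q_p = 21 < K_p = 290, so the forward reaction proceeds.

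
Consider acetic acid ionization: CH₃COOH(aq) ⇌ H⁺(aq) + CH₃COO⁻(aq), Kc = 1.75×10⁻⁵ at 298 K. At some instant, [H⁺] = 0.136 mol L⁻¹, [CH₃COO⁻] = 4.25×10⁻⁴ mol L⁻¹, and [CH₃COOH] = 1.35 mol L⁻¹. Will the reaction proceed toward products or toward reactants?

Qc = [H⁺]·[CH₃COO⁻] / [CH₃COOH] = (0.136)·(4.25×10⁻⁴) / (1.35) = 4.28×10⁻⁵
Qc = 4.28×10⁻⁵ > Kc = 1.75×10⁻⁵, so the reverse reaction proceeds.

to the left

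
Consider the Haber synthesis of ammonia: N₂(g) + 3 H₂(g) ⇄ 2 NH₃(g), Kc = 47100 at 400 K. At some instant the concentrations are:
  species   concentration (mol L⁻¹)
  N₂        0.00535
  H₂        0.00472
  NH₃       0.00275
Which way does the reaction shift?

in the forward direction

Qc = [NH₃]² / ([N₂]·[H₂]³) = (0.00275)² / ((0.00535)·(0.00472)³) = 13400
Qc = 13400 < Kc = 47100, so the forward reaction proceeds.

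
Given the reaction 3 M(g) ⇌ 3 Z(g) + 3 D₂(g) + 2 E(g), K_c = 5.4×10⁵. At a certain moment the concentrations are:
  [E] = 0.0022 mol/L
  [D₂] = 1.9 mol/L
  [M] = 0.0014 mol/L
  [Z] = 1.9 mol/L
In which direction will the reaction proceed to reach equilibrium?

in the forward direction

Q_c = [Z]³·[D₂]³·[E]² / [M]³ = (1.9)³·(1.9)³·(0.0022)² / (0.0014)³ = 83000
Q_c = 83000 < K_c = 5.4×10⁵, so the forward reaction proceeds.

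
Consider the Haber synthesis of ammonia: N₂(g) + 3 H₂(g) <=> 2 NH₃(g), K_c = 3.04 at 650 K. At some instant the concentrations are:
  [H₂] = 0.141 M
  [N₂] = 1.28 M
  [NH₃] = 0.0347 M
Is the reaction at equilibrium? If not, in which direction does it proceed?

Q_c = [NH₃]² / ([N₂]·[H₂]³) = (0.0347)² / ((1.28)·(0.141)³) = 0.336
Q_c = 0.336 < K_c = 3.04, so the forward reaction proceeds.

in the forward direction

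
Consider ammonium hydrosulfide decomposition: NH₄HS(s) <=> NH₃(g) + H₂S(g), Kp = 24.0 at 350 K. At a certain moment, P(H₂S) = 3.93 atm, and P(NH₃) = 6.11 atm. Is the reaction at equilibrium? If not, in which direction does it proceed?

(NH₄HS is a pure solid — omitted from Qp.)
Qp = P(NH₃)·P(H₂S) = (6.11)·(3.93) = 24.0
Qp = 24.0 = Kp, so the system is already at equilibrium.

neither direction; the system is at equilibrium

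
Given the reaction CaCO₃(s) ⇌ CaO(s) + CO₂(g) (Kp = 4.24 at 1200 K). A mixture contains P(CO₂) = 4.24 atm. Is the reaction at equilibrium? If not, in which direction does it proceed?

(CaCO₃, CaO are pure solids — omitted from Qp.)
Qp = P(CO₂) = 4.24
Qp = 4.24 = Kp, so the system is already at equilibrium.

at equilibrium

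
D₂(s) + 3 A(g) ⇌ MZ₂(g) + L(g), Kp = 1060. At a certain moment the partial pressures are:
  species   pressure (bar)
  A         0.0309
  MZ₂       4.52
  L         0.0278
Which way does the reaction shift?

(D₂ is a pure solid — omitted from Qp.)
Qp = P(MZ₂)·P(L) / P(A)³ = (4.52)·(0.0278) / (0.0309)³ = 4260
Qp = 4260 > Kp = 1060, so the reverse reaction proceeds.

in the reverse direction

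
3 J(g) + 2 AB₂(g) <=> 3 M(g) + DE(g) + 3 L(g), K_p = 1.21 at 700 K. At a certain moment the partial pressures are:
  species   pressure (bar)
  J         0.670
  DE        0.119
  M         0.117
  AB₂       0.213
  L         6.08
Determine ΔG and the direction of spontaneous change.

ΔG = 5.55 kJ/mol; the forward reaction is non-spontaneous

Q_p = P(M)³·P(DE)·P(L)³ / (P(J)³·P(AB₂)²) = (0.117)³·(0.119)·(6.08)³ / ((0.670)³·(0.213)²) = 3.14
ΔG = RT ln(Q_p/K_p) = (8.314 J mol⁻¹ K⁻¹)(700 K) × ln(3.14/1.21)
   = (5.820 kJ/mol)(0.9536) = 5.55 kJ/mol
ΔG > 0, so the forward reaction is non-spontaneous (proceeds in reverse).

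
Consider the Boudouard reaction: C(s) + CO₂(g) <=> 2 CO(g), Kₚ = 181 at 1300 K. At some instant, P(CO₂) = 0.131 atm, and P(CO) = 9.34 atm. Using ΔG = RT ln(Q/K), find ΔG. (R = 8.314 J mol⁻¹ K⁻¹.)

ΔG = 14.1 kJ/mol

(C is a pure solid — omitted from Qₚ.)
Qₚ = P(CO)² / P(CO₂) = (9.34)² / (0.131) = 666
ΔG = RT ln(Qₚ/Kₚ) = (8.314 J mol⁻¹ K⁻¹)(1300 K) × ln(666/181)
   = (10.81 kJ/mol)(1.303) = 14.1 kJ/mol
ΔG > 0, so the forward reaction is non-spontaneous (proceeds in reverse).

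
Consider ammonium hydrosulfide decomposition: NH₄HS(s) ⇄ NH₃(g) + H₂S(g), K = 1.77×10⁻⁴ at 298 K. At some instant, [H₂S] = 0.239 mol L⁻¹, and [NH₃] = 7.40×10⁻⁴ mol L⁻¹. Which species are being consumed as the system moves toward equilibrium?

(NH₄HS is a pure solid — omitted from Q.)
Q = [NH₃]·[H₂S] = (7.40×10⁻⁴)·(0.239) = 1.77×10⁻⁴
Q = 1.77×10⁻⁴ = K; the system is at equilibrium.

none (at equilibrium)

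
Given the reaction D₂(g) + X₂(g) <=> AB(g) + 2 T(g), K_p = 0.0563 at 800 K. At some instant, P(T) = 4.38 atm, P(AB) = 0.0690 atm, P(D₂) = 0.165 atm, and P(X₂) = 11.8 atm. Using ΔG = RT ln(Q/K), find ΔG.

Q_p = P(AB)·P(T)² / (P(D₂)·P(X₂)) = (0.0690)·(4.38)² / ((0.165)·(11.8)) = 0.680
ΔG = RT ln(Q_p/K_p) = (8.314 J mol⁻¹ K⁻¹)(800 K) × ln(0.680/0.0563)
   = (6.651 kJ/mol)(2.491) = 16.6 kJ/mol
ΔG > 0, so the forward reaction is non-spontaneous (proceeds in reverse).

ΔG = 16.6 kJ/mol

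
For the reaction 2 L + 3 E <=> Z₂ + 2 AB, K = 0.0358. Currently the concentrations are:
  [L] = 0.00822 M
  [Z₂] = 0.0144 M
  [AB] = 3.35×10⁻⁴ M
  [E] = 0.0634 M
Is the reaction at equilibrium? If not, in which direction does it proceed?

Q = [Z₂]·[AB]² / ([L]²·[E]³) = (0.0144)·(3.35×10⁻⁴)² / ((0.00822)²·(0.0634)³) = 0.0939
Q = 0.0939 > K = 0.0358, so the reverse reaction proceeds.

to the left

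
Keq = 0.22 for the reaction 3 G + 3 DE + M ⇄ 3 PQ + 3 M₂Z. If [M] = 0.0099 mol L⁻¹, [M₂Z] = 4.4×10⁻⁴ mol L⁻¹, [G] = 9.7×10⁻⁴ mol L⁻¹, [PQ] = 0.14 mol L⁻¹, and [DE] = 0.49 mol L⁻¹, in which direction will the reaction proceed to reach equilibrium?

Q = [PQ]³·[M₂Z]³ / ([G]³·[DE]³·[M]) = (0.14)³·(4.4×10⁻⁴)³ / ((9.7×10⁻⁴)³·(0.49)³·(0.0099)) = 0.22
Q = 0.22 = Keq, so the system is already at equilibrium.

no net change (already at equilibrium)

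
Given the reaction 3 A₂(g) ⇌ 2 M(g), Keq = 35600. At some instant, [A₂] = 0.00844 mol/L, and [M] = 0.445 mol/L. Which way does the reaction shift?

to the left

Q = [M]² / [A₂]³ = (0.445)² / (0.00844)³ = 3.29×10⁵
Q = 3.29×10⁵ > Keq = 35600, so the reverse reaction proceeds.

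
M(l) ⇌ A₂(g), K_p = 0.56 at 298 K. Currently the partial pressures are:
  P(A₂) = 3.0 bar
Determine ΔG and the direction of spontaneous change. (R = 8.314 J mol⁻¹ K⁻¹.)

(M is a pure liquid — omitted from Q_p.)
Q_p = P(A₂) = 3.00
ΔG = RT ln(Q_p/K_p) = (8.314 J mol⁻¹ K⁻¹)(298 K) × ln(3.00/0.56)
   = (2.478 kJ/mol)(1.678) = 4.16 kJ/mol
ΔG > 0, so the forward reaction is non-spontaneous (proceeds in reverse).

ΔG = 4.16 kJ/mol; the forward reaction is non-spontaneous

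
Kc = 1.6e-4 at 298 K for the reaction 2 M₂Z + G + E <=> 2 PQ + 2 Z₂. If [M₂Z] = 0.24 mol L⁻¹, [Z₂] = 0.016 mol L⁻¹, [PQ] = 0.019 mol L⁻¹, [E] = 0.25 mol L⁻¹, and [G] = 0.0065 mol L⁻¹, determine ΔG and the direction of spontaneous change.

Qc = [PQ]²·[Z₂]² / ([M₂Z]²·[G]·[E]) = (0.019)²·(0.016)² / ((0.24)²·(0.0065)·(0.25)) = 9.87e-4
ΔG = RT ln(Qc/Kc) = (8.314 J mol⁻¹ K⁻¹)(298 K) × ln(9.87e-4/1.6e-4)
   = (2.478 kJ/mol)(1.819) = 4.51 kJ/mol
ΔG > 0, so the forward reaction is non-spontaneous (proceeds in reverse).

ΔG = 4.51 kJ/mol; the forward reaction is non-spontaneous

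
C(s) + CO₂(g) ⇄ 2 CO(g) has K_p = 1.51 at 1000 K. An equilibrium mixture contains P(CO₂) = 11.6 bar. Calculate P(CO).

(C is a pure solid — omitted from K_p.)
At equilibrium, K_p = P(CO)² / P(CO₂) = 1.51.
(P(CO))² / (11.6) = 1.51
P(CO)² = 17.5 ⇒ P(CO) = 4.19 bar

P(CO) = 4.19 bar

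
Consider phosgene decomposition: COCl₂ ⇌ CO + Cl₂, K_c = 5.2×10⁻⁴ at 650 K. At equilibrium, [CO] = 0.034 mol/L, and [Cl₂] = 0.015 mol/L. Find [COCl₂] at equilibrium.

At equilibrium, K_c = [CO]·[Cl₂] / [COCl₂] = 5.2×10⁻⁴.
(0.034)·(0.015) / ([COCl₂]) = 5.2×10⁻⁴
[COCl₂] = 0.981 = 0.98 mol/L

[COCl₂] = 0.98 mol/L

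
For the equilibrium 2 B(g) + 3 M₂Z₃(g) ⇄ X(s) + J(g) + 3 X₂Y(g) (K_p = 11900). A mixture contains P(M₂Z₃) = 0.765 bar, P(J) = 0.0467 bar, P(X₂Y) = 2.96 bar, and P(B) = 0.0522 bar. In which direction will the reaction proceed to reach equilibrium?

toward products

(X is a pure solid — omitted from Q_p.)
Q_p = P(J)·P(X₂Y)³ / (P(B)²·P(M₂Z₃)³) = (0.0467)·(2.96)³ / ((0.0522)²·(0.765)³) = 993
Q_p = 993 < K_p = 11900, so the forward reaction proceeds.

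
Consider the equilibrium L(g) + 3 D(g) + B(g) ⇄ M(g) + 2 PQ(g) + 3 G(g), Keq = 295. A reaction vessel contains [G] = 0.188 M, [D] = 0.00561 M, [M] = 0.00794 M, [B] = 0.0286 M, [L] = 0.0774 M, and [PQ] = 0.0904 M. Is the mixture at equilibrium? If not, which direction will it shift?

no; Q > K, reaction proceeds in reverse

Q = [M]·[PQ]²·[G]³ / ([L]·[D]³·[B]) = (0.00794)·(0.0904)²·(0.188)³ / ((0.0774)·(0.00561)³·(0.0286)) = 1100
Q = 1100 > Keq = 295: net reverse reaction.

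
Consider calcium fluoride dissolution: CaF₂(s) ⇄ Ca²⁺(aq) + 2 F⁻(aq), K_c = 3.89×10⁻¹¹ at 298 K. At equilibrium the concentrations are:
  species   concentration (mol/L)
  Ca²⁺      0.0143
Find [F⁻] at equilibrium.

[F⁻] = 5.22×10⁻⁵ mol/L

(CaF₂ is a pure solid — omitted from K_c.)
At equilibrium, K_c = [Ca²⁺]·[F⁻]² = 3.89×10⁻¹¹.
(0.0143)·([F⁻])² = 3.89×10⁻¹¹
[F⁻]² = 2.72×10⁻⁹ ⇒ [F⁻] = 5.22×10⁻⁵ mol/L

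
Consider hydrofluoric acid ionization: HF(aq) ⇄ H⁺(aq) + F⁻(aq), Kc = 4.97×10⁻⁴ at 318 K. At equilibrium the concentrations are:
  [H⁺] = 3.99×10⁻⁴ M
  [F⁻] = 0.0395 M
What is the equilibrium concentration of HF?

At equilibrium, Kc = [H⁺]·[F⁻] / [HF] = 4.97×10⁻⁴.
(3.99×10⁻⁴)·(0.0395) / ([HF]) = 4.97×10⁻⁴
[HF] = 0.0317 M

[HF] = 0.0317 M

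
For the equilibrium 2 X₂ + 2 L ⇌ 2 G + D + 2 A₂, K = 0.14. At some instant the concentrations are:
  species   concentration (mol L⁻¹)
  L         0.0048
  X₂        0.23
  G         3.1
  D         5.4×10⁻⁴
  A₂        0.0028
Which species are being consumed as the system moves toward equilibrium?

Q = [G]²·[D]·[A₂]² / ([X₂]²·[L]²) = (3.1)²·(5.4×10⁻⁴)·(0.0028)² / ((0.23)²·(0.0048)²) = 0.033
Q = 0.033 < K = 0.14: net forward reaction.

X₂, L (reactants)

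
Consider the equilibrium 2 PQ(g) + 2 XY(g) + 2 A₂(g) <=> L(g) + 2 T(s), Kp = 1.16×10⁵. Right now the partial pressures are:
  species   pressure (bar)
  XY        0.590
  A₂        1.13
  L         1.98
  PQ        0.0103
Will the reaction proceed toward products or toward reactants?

(T is a pure solid — omitted from Qp.)
Qp = P(L) / (P(PQ)²·P(XY)²·P(A₂)²) = (1.98) / ((0.0103)²·(0.590)²·(1.13)²) = 42000
Qp = 42000 < Kp = 1.16×10⁵, so the forward reaction proceeds.

toward products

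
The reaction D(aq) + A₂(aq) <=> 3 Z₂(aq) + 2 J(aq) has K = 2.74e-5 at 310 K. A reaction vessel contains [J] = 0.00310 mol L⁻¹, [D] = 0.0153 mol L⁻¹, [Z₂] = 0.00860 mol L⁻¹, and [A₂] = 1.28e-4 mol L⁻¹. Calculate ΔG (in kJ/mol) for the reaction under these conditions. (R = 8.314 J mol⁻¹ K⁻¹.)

ΔG = -5.60 kJ/mol

Q = [Z₂]³·[J]² / ([D]·[A₂]) = (0.00860)³·(0.00310)² / ((0.0153)·(1.28e-4)) = 3.12e-6
ΔG = RT ln(Q/K) = (8.314 J mol⁻¹ K⁻¹)(310 K) × ln(3.12e-6/2.74e-5)
   = (2.577 kJ/mol)(-2.173) = -5.60 kJ/mol
ΔG < 0, so the forward reaction is spontaneous (proceeds forward).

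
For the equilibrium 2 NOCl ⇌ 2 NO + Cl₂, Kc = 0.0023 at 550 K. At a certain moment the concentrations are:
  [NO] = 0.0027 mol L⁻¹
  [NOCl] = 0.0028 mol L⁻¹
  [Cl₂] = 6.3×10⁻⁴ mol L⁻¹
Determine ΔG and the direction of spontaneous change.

ΔG = -6.25 kJ/mol; the forward reaction is spontaneous

Qc = [NO]²·[Cl₂] / [NOCl]² = (0.0027)²·(6.3×10⁻⁴) / (0.0028)² = 5.86×10⁻⁴
ΔG = RT ln(Qc/Kc) = (8.314 J mol⁻¹ K⁻¹)(550 K) × ln(5.86×10⁻⁴/0.0023)
   = (4.573 kJ/mol)(-1.367) = -6.25 kJ/mol
ΔG < 0, so the forward reaction is spontaneous (proceeds forward).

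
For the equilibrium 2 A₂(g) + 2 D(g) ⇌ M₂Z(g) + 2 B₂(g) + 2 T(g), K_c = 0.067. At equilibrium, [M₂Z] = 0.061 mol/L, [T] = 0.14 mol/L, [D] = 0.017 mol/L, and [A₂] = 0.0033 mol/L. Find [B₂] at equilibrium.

At equilibrium, K_c = [M₂Z]·[B₂]²·[T]² / ([A₂]²·[D]²) = 0.067.
(0.061)·([B₂])²·(0.14)² / ((0.0033)²·(0.017)²) = 0.067
[B₂]² = 1.76×10⁻⁷ ⇒ [B₂] = 4.2×10⁻⁴ mol/L

[B₂] = 4.2×10⁻⁴ mol/L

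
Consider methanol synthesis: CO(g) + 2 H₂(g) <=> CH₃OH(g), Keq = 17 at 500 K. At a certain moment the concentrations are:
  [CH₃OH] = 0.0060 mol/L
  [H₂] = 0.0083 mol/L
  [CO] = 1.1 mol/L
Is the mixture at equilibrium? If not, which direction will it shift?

Q = [CH₃OH] / ([CO]·[H₂]²) = (0.0060) / ((1.1)·(0.0083)²) = 79
Q = 79 > Keq = 17: net reverse reaction.

no; Q > K, reaction proceeds in reverse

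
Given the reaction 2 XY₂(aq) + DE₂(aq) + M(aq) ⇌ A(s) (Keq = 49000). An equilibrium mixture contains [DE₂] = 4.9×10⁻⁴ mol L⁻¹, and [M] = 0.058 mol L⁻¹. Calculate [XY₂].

[XY₂] = 0.85 mol L⁻¹

(A is a pure solid — omitted from Keq.)
At equilibrium, Keq = 1 / ([XY₂]²·[DE₂]·[M]) = 49000.
1 / (([XY₂])²·(4.9×10⁻⁴)·(0.058)) = 49000
[XY₂]² = 0.718 ⇒ [XY₂] = 0.85 mol L⁻¹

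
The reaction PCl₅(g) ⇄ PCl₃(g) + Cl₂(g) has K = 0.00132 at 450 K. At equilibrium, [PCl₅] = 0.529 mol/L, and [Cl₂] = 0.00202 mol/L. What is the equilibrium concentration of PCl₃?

[PCl₃] = 0.346 mol/L

At equilibrium, K = [PCl₃]·[Cl₂] / [PCl₅] = 0.00132.
([PCl₃])·(0.00202) / (0.529) = 0.00132
[PCl₃] = 0.346 mol/L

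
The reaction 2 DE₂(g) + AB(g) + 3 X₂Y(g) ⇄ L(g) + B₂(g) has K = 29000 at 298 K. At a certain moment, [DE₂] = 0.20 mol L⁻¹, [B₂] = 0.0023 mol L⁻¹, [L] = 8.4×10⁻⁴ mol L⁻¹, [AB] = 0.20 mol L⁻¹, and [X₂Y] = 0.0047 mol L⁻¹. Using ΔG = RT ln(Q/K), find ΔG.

ΔG = -6.25 kJ/mol

Q = [L]·[B₂] / ([DE₂]²·[AB]·[X₂Y]³) = (8.4×10⁻⁴)·(0.0023) / ((0.20)²·(0.20)·(0.0047)³) = 2330
ΔG = RT ln(Q/K) = (8.314 J mol⁻¹ K⁻¹)(298 K) × ln(2330/29000)
   = (2.478 kJ/mol)(-2.521) = -6.25 kJ/mol
ΔG < 0, so the forward reaction is spontaneous (proceeds forward).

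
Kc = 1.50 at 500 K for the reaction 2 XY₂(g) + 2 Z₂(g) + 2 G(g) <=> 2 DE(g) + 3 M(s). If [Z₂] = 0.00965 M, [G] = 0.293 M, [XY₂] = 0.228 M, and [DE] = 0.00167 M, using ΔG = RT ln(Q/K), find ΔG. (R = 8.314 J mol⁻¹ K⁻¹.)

(M is a pure solid — omitted from Qc.)
Qc = [DE]² / ([XY₂]²·[Z₂]²·[G]²) = (0.00167)² / ((0.228)²·(0.00965)²·(0.293)²) = 6.71
ΔG = RT ln(Qc/Kc) = (8.314 J mol⁻¹ K⁻¹)(500 K) × ln(6.71/1.50)
   = (4.157 kJ/mol)(1.498) = 6.23 kJ/mol
ΔG > 0, so the forward reaction is non-spontaneous (proceeds in reverse).

ΔG = 6.23 kJ/mol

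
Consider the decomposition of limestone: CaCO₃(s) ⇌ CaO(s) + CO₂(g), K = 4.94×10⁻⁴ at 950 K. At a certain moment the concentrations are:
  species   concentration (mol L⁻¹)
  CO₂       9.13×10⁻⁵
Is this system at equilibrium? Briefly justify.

(CaCO₃, CaO are pure solids — omitted from Q.)
Q = [CO₂] = 9.13×10⁻⁵
Q = 9.13×10⁻⁵ < K = 4.94×10⁻⁴: net forward reaction.

no; Q < K, reaction proceeds forward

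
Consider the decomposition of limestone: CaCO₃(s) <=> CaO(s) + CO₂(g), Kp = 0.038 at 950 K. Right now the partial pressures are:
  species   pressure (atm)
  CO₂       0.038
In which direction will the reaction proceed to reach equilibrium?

(CaCO₃, CaO are pure solids — omitted from Qp.)
Qp = P(CO₂) = 0.038
Qp = 0.038 = Kp, so the system is already at equilibrium.

no net change (already at equilibrium)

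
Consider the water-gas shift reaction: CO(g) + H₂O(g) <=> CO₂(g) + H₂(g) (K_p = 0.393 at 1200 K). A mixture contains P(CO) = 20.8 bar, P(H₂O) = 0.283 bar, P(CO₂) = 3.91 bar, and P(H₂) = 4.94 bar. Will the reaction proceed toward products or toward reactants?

Q_p = P(CO₂)·P(H₂) / (P(CO)·P(H₂O)) = (3.91)·(4.94) / ((20.8)·(0.283)) = 3.28
Q_p = 3.28 > K_p = 0.393, so the reverse reaction proceeds.

reverse (toward reactants)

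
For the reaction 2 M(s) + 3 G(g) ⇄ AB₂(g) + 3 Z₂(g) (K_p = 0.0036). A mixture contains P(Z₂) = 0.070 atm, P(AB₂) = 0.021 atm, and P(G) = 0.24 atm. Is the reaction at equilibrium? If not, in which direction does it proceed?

in the forward direction

(M is a pure solid — omitted from Q_p.)
Q_p = P(AB₂)·P(Z₂)³ / P(G)³ = (0.021)·(0.070)³ / (0.24)³ = 5.2×10⁻⁴
Q_p = 5.2×10⁻⁴ < K_p = 0.0036, so the forward reaction proceeds.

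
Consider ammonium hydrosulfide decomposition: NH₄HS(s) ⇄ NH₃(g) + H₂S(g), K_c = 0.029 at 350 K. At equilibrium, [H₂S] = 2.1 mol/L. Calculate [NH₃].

(NH₄HS is a pure solid — omitted from K_c.)
At equilibrium, K_c = [NH₃]·[H₂S] = 0.029.
([NH₃])·(2.1) = 0.029
[NH₃] = 0.0138 = 0.014 mol/L

[NH₃] = 0.014 mol/L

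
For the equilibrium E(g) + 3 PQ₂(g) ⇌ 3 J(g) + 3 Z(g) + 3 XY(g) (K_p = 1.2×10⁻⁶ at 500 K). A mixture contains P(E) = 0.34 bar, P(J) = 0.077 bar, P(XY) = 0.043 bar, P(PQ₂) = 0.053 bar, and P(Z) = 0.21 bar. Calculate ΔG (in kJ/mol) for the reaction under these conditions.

Q_p = P(J)³·P(Z)³·P(XY)³ / (P(E)·P(PQ₂)³) = (0.077)³·(0.21)³·(0.043)³ / ((0.34)·(0.053)³) = 6.64×10⁻⁶
ΔG = RT ln(Q_p/K_p) = (8.314 J mol⁻¹ K⁻¹)(500 K) × ln(6.64×10⁻⁶/1.2×10⁻⁶)
   = (4.157 kJ/mol)(1.711) = 7.11 kJ/mol
ΔG > 0, so the forward reaction is non-spontaneous (proceeds in reverse).

ΔG = 7.11 kJ/mol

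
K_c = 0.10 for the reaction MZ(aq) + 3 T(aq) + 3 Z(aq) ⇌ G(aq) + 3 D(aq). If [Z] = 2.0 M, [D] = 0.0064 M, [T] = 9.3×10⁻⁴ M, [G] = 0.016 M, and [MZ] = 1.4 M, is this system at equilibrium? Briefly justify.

no; Q > K, reaction proceeds in reverse

Q_c = [G]·[D]³ / ([MZ]·[T]³·[Z]³) = (0.016)·(0.0064)³ / ((1.4)·(9.3×10⁻⁴)³·(2.0)³) = 0.47
Q_c = 0.47 > K_c = 0.10: net reverse reaction.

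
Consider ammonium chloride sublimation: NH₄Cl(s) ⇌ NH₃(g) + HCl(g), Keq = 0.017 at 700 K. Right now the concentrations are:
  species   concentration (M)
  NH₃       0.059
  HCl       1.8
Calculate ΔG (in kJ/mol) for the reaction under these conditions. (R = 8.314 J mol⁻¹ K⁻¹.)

(NH₄Cl is a pure solid — omitted from Q.)
Q = [NH₃]·[HCl] = (0.059)·(1.8) = 0.106
ΔG = RT ln(Q/Keq) = (8.314 J mol⁻¹ K⁻¹)(700 K) × ln(0.106/0.017)
   = (5.820 kJ/mol)(1.830) = 10.7 kJ/mol
ΔG > 0, so the forward reaction is non-spontaneous (proceeds in reverse).

ΔG = 10.7 kJ/mol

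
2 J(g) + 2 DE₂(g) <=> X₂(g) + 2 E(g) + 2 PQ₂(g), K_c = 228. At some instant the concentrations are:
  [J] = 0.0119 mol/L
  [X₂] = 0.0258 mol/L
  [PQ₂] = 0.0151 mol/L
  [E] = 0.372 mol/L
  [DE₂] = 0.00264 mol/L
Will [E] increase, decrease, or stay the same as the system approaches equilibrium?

decrease

Q_c = [X₂]·[E]²·[PQ₂]² / ([J]²·[DE₂]²) = (0.0258)·(0.372)²·(0.0151)² / ((0.0119)²·(0.00264)²) = 825
Q_c = 825 > K_c = 228: net reverse reaction.
E is a product, so it decreases.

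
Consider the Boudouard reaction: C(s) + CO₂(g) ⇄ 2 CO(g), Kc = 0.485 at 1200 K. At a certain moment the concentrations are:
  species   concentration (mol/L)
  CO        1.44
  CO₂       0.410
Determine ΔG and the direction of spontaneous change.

(C is a pure solid — omitted from Qc.)
Qc = [CO]² / [CO₂] = (1.44)² / (0.410) = 5.06
ΔG = RT ln(Qc/Kc) = (8.314 J mol⁻¹ K⁻¹)(1200 K) × ln(5.06/0.485)
   = (9.977 kJ/mol)(2.345) = 23.4 kJ/mol
ΔG > 0, so the forward reaction is non-spontaneous (proceeds in reverse).

ΔG = 23.4 kJ/mol; the forward reaction is non-spontaneous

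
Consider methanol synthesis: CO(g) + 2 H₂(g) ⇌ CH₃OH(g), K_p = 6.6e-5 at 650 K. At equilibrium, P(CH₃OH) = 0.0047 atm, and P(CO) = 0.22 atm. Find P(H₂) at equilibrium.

At equilibrium, K_p = P(CH₃OH) / (P(CO)·P(H₂)²) = 6.6e-5.
(0.0047) / ((0.22)·(P(H₂))²) = 6.6e-5
P(H₂)² = 324 ⇒ P(H₂) = 18 atm

P(H₂) = 18 atm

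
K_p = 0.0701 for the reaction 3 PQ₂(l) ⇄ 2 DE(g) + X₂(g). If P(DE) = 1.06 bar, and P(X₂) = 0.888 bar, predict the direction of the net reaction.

in the reverse direction

(PQ₂ is a pure liquid — omitted from Q_p.)
Q_p = P(DE)²·P(X₂) = (1.06)²·(0.888) = 0.998
Q_p = 0.998 > K_p = 0.0701, so the reverse reaction proceeds.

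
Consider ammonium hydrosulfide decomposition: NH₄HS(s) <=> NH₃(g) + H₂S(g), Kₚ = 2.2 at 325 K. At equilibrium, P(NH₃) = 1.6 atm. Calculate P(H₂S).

(NH₄HS is a pure solid — omitted from Kₚ.)
At equilibrium, Kₚ = P(NH₃)·P(H₂S) = 2.2.
(1.6)·(P(H₂S)) = 2.2
P(H₂S) = 1.38 = 1.4 atm

P(H₂S) = 1.4 atm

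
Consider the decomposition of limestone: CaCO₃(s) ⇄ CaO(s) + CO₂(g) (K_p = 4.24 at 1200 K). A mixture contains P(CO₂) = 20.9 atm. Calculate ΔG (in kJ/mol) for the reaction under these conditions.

ΔG = 15.9 kJ/mol

(CaCO₃, CaO are pure solids — omitted from Q_p.)
Q_p = P(CO₂) = 20.9
ΔG = RT ln(Q_p/K_p) = (8.314 J mol⁻¹ K⁻¹)(1200 K) × ln(20.9/4.24)
   = (9.977 kJ/mol)(1.595) = 15.9 kJ/mol
ΔG > 0, so the forward reaction is non-spontaneous (proceeds in reverse).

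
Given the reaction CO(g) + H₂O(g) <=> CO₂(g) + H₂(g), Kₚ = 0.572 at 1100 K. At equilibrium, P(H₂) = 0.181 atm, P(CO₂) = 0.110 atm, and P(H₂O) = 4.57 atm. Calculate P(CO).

At equilibrium, Kₚ = P(CO₂)·P(H₂) / (P(CO)·P(H₂O)) = 0.572.
(0.110)·(0.181) / ((P(CO))·(4.57)) = 0.572
P(CO) = 0.00762 atm

P(CO) = 0.00762 atm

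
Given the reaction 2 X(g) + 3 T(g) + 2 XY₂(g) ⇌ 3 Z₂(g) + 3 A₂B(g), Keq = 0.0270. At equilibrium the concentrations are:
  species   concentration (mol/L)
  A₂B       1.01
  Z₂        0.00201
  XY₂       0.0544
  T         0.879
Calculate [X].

At equilibrium, Keq = [Z₂]³·[A₂B]³ / ([X]²·[T]³·[XY₂]²) = 0.0270.
(0.00201)³·(1.01)³ / (([X])²·(0.879)³·(0.0544)²) = 0.0270
[X]² = 1.54×10⁻⁴ ⇒ [X] = 0.0124 mol/L

[X] = 0.0124 mol/L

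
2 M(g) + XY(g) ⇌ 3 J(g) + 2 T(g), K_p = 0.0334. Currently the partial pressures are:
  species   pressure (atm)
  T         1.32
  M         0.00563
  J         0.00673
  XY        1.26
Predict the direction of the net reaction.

to the right

Q_p = P(J)³·P(T)² / (P(M)²·P(XY)) = (0.00673)³·(1.32)² / ((0.00563)²·(1.26)) = 0.0133
Q_p = 0.0133 < K_p = 0.0334, so the forward reaction proceeds.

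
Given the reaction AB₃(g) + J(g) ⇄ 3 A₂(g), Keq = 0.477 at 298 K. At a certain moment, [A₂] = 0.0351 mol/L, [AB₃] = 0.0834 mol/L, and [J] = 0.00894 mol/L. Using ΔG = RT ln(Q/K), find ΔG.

Q = [A₂]³ / ([AB₃]·[J]) = (0.0351)³ / ((0.0834)·(0.00894)) = 0.0580
ΔG = RT ln(Q/Keq) = (8.314 J mol⁻¹ K⁻¹)(298 K) × ln(0.0580/0.477)
   = (2.478 kJ/mol)(-2.107) = -5.22 kJ/mol
ΔG < 0, so the forward reaction is spontaneous (proceeds forward).

ΔG = -5.22 kJ/mol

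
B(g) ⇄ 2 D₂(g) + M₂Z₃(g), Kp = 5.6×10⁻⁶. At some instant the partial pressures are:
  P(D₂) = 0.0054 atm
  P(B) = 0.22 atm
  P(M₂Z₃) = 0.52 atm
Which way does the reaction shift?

Qp = P(D₂)²·P(M₂Z₃) / P(B) = (0.0054)²·(0.52) / (0.22) = 6.9×10⁻⁵
Qp = 6.9×10⁻⁵ > Kp = 5.6×10⁻⁶, so the reverse reaction proceeds.

in the reverse direction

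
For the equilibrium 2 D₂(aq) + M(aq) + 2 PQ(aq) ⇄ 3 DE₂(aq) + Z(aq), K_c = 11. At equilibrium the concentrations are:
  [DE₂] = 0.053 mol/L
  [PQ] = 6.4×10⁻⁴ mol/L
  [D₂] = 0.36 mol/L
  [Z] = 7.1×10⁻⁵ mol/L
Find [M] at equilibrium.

At equilibrium, K_c = [DE₂]³·[Z] / ([D₂]²·[M]·[PQ]²) = 11.
(0.053)³·(7.1×10⁻⁵) / ((0.36)²·([M])·(6.4×10⁻⁴)²) = 11
[M] = 0.0181 = 0.018 mol/L

[M] = 0.018 mol/L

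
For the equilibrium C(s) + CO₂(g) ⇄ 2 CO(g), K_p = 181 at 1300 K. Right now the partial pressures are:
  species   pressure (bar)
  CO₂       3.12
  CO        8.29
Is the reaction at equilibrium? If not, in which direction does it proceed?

forward (toward products)

(C is a pure solid — omitted from Q_p.)
Q_p = P(CO)² / P(CO₂) = (8.29)² / (3.12) = 22.0
Q_p = 22.0 < K_p = 181, so the forward reaction proceeds.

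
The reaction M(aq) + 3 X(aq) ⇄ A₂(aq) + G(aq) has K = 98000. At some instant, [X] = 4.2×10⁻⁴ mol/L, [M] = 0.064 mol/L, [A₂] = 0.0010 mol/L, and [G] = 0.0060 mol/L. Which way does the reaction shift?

toward reactants

Q = [A₂]·[G] / ([M]·[X]³) = (0.0010)·(0.0060) / ((0.064)·(4.2×10⁻⁴)³) = 1.3×10⁶
Q = 1.3×10⁶ > K = 98000, so the reverse reaction proceeds.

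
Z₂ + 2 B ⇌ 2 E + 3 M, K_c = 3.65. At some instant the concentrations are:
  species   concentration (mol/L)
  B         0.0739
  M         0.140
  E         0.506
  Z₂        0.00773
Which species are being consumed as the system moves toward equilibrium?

E, M (products)

Q_c = [E]²·[M]³ / ([Z₂]·[B]²) = (0.506)²·(0.140)³ / ((0.00773)·(0.0739)²) = 16.6
Q_c = 16.6 > K_c = 3.65: net reverse reaction.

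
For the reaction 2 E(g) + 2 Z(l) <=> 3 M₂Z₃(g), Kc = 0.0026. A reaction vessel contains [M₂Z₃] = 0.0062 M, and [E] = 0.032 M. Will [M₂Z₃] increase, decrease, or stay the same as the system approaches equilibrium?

(Z is a pure liquid — omitted from Qc.)
Qc = [M₂Z₃]³ / [E]² = (0.0062)³ / (0.032)² = 2.3e-4
Qc = 2.3e-4 < Kc = 0.0026: net forward reaction.
M₂Z₃ is a product, so it increases.

increase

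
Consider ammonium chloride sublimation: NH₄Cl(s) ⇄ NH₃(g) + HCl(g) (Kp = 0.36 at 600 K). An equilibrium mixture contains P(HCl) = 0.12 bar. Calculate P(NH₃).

(NH₄Cl is a pure solid — omitted from Kp.)
At equilibrium, Kp = P(NH₃)·P(HCl) = 0.36.
(P(NH₃))·(0.12) = 0.36
P(NH₃) = 3.00 = 3.0 bar

P(NH₃) = 3.0 bar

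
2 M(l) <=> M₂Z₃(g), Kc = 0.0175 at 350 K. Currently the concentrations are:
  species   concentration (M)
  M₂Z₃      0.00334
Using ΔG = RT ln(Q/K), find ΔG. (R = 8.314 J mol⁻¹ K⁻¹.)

(M is a pure liquid — omitted from Qc.)
Qc = [M₂Z₃] = 0.00334
ΔG = RT ln(Qc/Kc) = (8.314 J mol⁻¹ K⁻¹)(350 K) × ln(0.00334/0.0175)
   = (2.910 kJ/mol)(-1.656) = -4.82 kJ/mol
ΔG < 0, so the forward reaction is spontaneous (proceeds forward).

ΔG = -4.82 kJ/mol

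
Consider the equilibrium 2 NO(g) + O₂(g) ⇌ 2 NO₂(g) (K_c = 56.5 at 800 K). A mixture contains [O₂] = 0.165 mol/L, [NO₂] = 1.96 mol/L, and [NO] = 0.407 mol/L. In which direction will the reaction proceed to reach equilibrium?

Q_c = [NO₂]² / ([NO]²·[O₂]) = (1.96)² / ((0.407)²·(0.165)) = 141
Q_c = 141 > K_c = 56.5, so the reverse reaction proceeds.

toward reactants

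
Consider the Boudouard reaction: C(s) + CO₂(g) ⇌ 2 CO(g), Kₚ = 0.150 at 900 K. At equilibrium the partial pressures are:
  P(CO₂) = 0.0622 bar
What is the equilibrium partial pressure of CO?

P(CO) = 0.0966 bar

(C is a pure solid — omitted from Kₚ.)
At equilibrium, Kₚ = P(CO)² / P(CO₂) = 0.150.
(P(CO))² / (0.0622) = 0.150
P(CO)² = 0.00933 ⇒ P(CO) = 0.0966 bar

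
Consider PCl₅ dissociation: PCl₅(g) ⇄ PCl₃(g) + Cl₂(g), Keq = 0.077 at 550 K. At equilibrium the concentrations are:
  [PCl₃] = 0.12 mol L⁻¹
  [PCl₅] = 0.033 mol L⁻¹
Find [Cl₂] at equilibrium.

[Cl₂] = 0.021 mol L⁻¹

At equilibrium, Keq = [PCl₃]·[Cl₂] / [PCl₅] = 0.077.
(0.12)·([Cl₂]) / (0.033) = 0.077
[Cl₂] = 0.0212 = 0.021 mol L⁻¹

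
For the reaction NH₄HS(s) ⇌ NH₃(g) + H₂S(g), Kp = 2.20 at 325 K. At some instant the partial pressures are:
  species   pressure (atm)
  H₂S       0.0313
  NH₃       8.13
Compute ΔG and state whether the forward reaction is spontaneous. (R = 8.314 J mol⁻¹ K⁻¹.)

ΔG = -5.83 kJ/mol; the forward reaction is spontaneous

(NH₄HS is a pure solid — omitted from Qp.)
Qp = P(NH₃)·P(H₂S) = (8.13)·(0.0313) = 0.254
ΔG = RT ln(Qp/Kp) = (8.314 J mol⁻¹ K⁻¹)(325 K) × ln(0.254/2.20)
   = (2.702 kJ/mol)(-2.159) = -5.83 kJ/mol
ΔG < 0, so the forward reaction is spontaneous (proceeds forward).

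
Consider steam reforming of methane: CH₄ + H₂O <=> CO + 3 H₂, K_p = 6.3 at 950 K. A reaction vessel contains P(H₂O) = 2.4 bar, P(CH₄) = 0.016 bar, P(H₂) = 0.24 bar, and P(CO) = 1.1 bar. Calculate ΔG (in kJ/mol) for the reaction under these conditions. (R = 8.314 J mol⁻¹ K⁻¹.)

ΔG = -21.9 kJ/mol

Q_p = P(CO)·P(H₂)³ / (P(CH₄)·P(H₂O)) = (1.1)·(0.24)³ / ((0.016)·(2.4)) = 0.396
ΔG = RT ln(Q_p/K_p) = (8.314 J mol⁻¹ K⁻¹)(950 K) × ln(0.396/6.3)
   = (7.898 kJ/mol)(-2.767) = -21.9 kJ/mol
ΔG < 0, so the forward reaction is spontaneous (proceeds forward).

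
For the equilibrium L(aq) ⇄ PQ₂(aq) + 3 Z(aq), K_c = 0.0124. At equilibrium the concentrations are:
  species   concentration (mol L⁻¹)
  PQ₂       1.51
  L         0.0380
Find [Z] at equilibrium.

At equilibrium, K_c = [PQ₂]·[Z]³ / [L] = 0.0124.
(1.51)·([Z])³ / (0.0380) = 0.0124
[Z]³ = 3.12×10⁻⁴ ⇒ [Z] = 0.0678 mol L⁻¹

[Z] = 0.0678 mol L⁻¹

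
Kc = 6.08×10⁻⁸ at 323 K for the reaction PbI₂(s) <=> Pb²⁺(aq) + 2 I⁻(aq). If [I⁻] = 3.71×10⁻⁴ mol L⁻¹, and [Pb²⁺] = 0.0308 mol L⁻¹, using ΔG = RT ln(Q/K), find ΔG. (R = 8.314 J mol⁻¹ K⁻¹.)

(PbI₂ is a pure solid — omitted from Qc.)
Qc = [Pb²⁺]·[I⁻]² = (0.0308)·(3.71×10⁻⁴)² = 4.24×10⁻⁹
ΔG = RT ln(Qc/Kc) = (8.314 J mol⁻¹ K⁻¹)(323 K) × ln(4.24×10⁻⁹/6.08×10⁻⁸)
   = (2.685 kJ/mol)(-2.663) = -7.15 kJ/mol
ΔG < 0, so the forward reaction is spontaneous (proceeds forward).

ΔG = -7.15 kJ/mol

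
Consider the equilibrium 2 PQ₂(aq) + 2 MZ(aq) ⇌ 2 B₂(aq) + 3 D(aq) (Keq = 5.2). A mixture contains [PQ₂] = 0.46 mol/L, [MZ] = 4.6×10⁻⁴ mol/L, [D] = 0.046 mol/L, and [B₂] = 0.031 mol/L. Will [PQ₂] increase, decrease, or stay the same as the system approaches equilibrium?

Q = [B₂]²·[D]³ / ([PQ₂]²·[MZ]²) = (0.031)²·(0.046)³ / ((0.46)²·(4.6×10⁻⁴)²) = 2.1
Q = 2.1 < Keq = 5.2: net forward reaction.
PQ₂ is a reactant, so it decreases.

decrease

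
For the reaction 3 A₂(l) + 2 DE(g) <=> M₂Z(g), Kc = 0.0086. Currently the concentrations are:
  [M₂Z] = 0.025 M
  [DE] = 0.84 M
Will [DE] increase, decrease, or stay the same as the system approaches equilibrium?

increase

(A₂ is a pure liquid — omitted from Qc.)
Qc = [M₂Z] / [DE]² = (0.025) / (0.84)² = 0.035
Qc = 0.035 > Kc = 0.0086: net reverse reaction.
DE is a reactant, so it increases.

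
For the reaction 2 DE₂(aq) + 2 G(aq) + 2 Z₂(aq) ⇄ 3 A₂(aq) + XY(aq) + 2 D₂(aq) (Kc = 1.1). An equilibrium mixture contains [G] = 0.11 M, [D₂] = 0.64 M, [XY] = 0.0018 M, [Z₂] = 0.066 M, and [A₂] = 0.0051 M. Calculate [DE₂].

At equilibrium, Kc = [A₂]³·[XY]·[D₂]² / ([DE₂]²·[G]²·[Z₂]²) = 1.1.
(0.0051)³·(0.0018)·(0.64)² / (([DE₂])²·(0.11)²·(0.066)²) = 1.1
[DE₂]² = 1.69×10⁻⁶ ⇒ [DE₂] = 0.0013 M

[DE₂] = 0.0013 M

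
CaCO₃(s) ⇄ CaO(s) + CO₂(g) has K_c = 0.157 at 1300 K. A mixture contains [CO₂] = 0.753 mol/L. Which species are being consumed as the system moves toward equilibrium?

CaO, CO₂ (products)

(CaCO₃, CaO are pure solids — omitted from Q_c.)
Q_c = [CO₂] = 0.753
Q_c = 0.753 > K_c = 0.157: net reverse reaction.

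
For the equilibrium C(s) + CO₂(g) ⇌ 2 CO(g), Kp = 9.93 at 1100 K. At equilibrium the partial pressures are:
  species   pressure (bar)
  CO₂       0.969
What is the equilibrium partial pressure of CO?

(C is a pure solid — omitted from Kp.)
At equilibrium, Kp = P(CO)² / P(CO₂) = 9.93.
(P(CO))² / (0.969) = 9.93
P(CO)² = 9.62 ⇒ P(CO) = 3.10 bar

P(CO) = 3.10 bar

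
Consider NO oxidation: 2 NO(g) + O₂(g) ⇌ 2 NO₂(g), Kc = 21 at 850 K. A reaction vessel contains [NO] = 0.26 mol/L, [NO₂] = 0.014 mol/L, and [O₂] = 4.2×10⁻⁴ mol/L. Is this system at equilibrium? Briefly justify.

Qc = [NO₂]² / ([NO]²·[O₂]) = (0.014)² / ((0.26)²·(4.2×10⁻⁴)) = 6.9
Qc = 6.9 < Kc = 21: net forward reaction.

no; Q < K, reaction proceeds forward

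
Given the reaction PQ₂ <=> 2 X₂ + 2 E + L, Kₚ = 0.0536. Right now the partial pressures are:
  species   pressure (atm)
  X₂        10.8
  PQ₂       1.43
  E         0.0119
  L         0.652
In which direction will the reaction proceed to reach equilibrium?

Qₚ = P(X₂)²·P(E)²·P(L) / P(PQ₂) = (10.8)²·(0.0119)²·(0.652) / (1.43) = 0.00753
Qₚ = 0.00753 < Kₚ = 0.0536, so the forward reaction proceeds.

toward products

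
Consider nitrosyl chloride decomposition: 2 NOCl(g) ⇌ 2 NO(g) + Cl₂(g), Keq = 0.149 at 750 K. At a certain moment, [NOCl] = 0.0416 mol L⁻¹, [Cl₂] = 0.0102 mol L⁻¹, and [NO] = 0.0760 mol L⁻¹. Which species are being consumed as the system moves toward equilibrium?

NOCl (reactants)

Q = [NO]²·[Cl₂] / [NOCl]² = (0.0760)²·(0.0102) / (0.0416)² = 0.0340
Q = 0.0340 < Keq = 0.149: net forward reaction.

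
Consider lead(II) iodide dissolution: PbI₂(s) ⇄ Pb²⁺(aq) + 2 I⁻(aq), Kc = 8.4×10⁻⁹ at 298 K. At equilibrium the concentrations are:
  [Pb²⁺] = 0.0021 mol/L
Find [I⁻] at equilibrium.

[I⁻] = 0.0020 mol/L

(PbI₂ is a pure solid — omitted from Kc.)
At equilibrium, Kc = [Pb²⁺]·[I⁻]² = 8.4×10⁻⁹.
(0.0021)·([I⁻])² = 8.4×10⁻⁹
[I⁻]² = 4.00×10⁻⁶ ⇒ [I⁻] = 0.0020 mol/L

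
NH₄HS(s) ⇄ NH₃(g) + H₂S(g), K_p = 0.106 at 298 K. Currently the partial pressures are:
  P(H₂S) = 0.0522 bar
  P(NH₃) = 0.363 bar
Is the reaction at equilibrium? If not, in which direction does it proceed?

toward products

(NH₄HS is a pure solid — omitted from Q_p.)
Q_p = P(NH₃)·P(H₂S) = (0.363)·(0.0522) = 0.0189
Q_p = 0.0189 < K_p = 0.106, so the forward reaction proceeds.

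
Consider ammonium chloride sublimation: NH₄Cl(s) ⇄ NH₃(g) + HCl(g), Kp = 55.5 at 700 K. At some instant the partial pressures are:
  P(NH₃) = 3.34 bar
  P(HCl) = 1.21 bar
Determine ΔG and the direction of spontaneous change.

(NH₄Cl is a pure solid — omitted from Qp.)
Qp = P(NH₃)·P(HCl) = (3.34)·(1.21) = 4.04
ΔG = RT ln(Qp/Kp) = (8.314 J mol⁻¹ K⁻¹)(700 K) × ln(4.04/55.5)
   = (5.820 kJ/mol)(-2.620) = -15.2 kJ/mol
ΔG < 0, so the forward reaction is spontaneous (proceeds forward).

ΔG = -15.2 kJ/mol; the forward reaction is spontaneous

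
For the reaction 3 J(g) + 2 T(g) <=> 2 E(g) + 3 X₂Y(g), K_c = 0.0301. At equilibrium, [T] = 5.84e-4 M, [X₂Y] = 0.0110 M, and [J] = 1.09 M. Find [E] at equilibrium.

At equilibrium, K_c = [E]²·[X₂Y]³ / ([J]³·[T]²) = 0.0301.
([E])²·(0.0110)³ / ((1.09)³·(5.84e-4)²) = 0.0301
[E]² = 0.00999 ⇒ [E] = 0.0999 M

[E] = 0.0999 M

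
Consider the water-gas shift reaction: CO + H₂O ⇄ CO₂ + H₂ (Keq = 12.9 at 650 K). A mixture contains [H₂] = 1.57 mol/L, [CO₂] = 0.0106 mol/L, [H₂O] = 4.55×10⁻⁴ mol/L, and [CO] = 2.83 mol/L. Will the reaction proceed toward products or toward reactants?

neither direction; the system is at equilibrium

Q = [CO₂]·[H₂] / ([CO]·[H₂O]) = (0.0106)·(1.57) / ((2.83)·(4.55×10⁻⁴)) = 12.9
Q = 12.9 = Keq, so the system is already at equilibrium.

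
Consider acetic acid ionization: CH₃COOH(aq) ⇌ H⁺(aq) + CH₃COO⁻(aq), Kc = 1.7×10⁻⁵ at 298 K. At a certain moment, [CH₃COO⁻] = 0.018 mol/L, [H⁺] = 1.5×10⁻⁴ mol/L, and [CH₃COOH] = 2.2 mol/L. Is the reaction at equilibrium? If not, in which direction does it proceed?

Qc = [H⁺]·[CH₃COO⁻] / [CH₃COOH] = (1.5×10⁻⁴)·(0.018) / (2.2) = 1.2×10⁻⁶
Qc = 1.2×10⁻⁶ < Kc = 1.7×10⁻⁵, so the forward reaction proceeds.

in the forward direction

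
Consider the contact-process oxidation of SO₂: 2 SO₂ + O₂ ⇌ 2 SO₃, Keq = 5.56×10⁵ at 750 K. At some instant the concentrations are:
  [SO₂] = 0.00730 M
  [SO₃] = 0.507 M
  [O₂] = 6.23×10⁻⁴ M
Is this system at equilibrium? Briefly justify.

Q = [SO₃]² / ([SO₂]²·[O₂]) = (0.507)² / ((0.00730)²·(6.23×10⁻⁴)) = 7.74×10⁶
Q = 7.74×10⁶ > Keq = 5.56×10⁵: net reverse reaction.

no; Q > K, reaction proceeds in reverse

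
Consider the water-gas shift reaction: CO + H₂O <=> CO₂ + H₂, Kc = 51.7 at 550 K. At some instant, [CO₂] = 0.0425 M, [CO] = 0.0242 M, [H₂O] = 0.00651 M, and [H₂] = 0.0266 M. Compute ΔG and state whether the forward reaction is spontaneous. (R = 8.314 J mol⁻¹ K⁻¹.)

Qc = [CO₂]·[H₂] / ([CO]·[H₂O]) = (0.0425)·(0.0266) / ((0.0242)·(0.00651)) = 7.18
ΔG = RT ln(Qc/Kc) = (8.314 J mol⁻¹ K⁻¹)(550 K) × ln(7.18/51.7)
   = (4.573 kJ/mol)(-1.974) = -9.03 kJ/mol
ΔG < 0, so the forward reaction is spontaneous (proceeds forward).

ΔG = -9.03 kJ/mol; the forward reaction is spontaneous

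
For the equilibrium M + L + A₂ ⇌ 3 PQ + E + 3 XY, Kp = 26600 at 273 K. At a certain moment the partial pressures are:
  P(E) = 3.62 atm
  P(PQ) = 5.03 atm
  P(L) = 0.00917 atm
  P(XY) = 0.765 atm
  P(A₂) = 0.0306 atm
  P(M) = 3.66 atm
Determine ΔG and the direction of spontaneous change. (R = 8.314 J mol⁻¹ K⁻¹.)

ΔG = 4.59 kJ/mol; the forward reaction is non-spontaneous

Qp = P(PQ)³·P(E)·P(XY)³ / (P(M)·P(L)·P(A₂)) = (5.03)³·(3.62)·(0.765)³ / ((3.66)·(0.00917)·(0.0306)) = 2.01×10⁵
ΔG = RT ln(Qp/Kp) = (8.314 J mol⁻¹ K⁻¹)(273 K) × ln(2.01×10⁵/26600)
   = (2.270 kJ/mol)(2.022) = 4.59 kJ/mol
ΔG > 0, so the forward reaction is non-spontaneous (proceeds in reverse).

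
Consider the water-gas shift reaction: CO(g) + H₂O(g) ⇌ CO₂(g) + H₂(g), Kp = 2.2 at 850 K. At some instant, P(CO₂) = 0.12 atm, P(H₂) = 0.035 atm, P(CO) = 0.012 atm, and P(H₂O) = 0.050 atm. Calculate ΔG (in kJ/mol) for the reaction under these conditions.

Qp = P(CO₂)·P(H₂) / (P(CO)·P(H₂O)) = (0.12)·(0.035) / ((0.012)·(0.050)) = 7.00
ΔG = RT ln(Qp/Kp) = (8.314 J mol⁻¹ K⁻¹)(850 K) × ln(7.00/2.2)
   = (7.067 kJ/mol)(1.157) = 8.18 kJ/mol
ΔG > 0, so the forward reaction is non-spontaneous (proceeds in reverse).

ΔG = 8.18 kJ/mol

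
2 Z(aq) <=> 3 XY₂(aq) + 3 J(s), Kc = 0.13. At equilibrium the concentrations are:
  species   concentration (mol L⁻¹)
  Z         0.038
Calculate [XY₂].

[XY₂] = 0.057 mol L⁻¹

(J is a pure solid — omitted from Kc.)
At equilibrium, Kc = [XY₂]³ / [Z]² = 0.13.
([XY₂])³ / (0.038)² = 0.13
[XY₂]³ = 1.88×10⁻⁴ ⇒ [XY₂] = 0.057 mol L⁻¹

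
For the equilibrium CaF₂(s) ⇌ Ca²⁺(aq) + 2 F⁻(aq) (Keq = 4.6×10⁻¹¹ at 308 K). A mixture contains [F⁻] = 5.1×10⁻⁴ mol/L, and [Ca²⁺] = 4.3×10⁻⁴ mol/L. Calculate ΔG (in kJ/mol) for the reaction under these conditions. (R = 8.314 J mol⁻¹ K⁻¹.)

(CaF₂ is a pure solid — omitted from Q.)
Q = [Ca²⁺]·[F⁻]² = (4.3×10⁻⁴)·(5.1×10⁻⁴)² = 1.12×10⁻¹⁰
ΔG = RT ln(Q/Keq) = (8.314 J mol⁻¹ K⁻¹)(308 K) × ln(1.12×10⁻¹⁰/4.6×10⁻¹¹)
   = (2.561 kJ/mol)(0.8899) = 2.28 kJ/mol
ΔG > 0, so the forward reaction is non-spontaneous (proceeds in reverse).

ΔG = 2.28 kJ/mol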